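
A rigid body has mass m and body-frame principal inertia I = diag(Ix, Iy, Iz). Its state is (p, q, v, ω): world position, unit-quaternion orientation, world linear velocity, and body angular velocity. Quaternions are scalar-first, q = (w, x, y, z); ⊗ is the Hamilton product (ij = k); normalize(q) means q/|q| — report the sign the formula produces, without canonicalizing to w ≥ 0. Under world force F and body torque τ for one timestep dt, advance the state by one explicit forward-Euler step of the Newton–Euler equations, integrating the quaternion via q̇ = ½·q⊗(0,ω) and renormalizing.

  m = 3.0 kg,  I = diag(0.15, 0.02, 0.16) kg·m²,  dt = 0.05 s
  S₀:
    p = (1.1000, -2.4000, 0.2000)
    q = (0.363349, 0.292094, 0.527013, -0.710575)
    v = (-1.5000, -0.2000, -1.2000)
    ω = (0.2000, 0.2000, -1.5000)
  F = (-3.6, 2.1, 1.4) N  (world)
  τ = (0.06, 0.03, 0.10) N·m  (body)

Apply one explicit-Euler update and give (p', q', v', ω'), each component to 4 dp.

a = (-1.2000, 0.7000, 0.4667)
p' = p + v·dt = (1.0250, -2.4100, 0.1400)
new velocity v' = (-1.5600, -0.1650, -1.1767)
(τ − ω×Iω)/I = (0.6800, 1.3500, 0.6575)
ω + α·dt = (0.2340, 0.2675, -1.4671)
q⊗(0,ω) = (-1.2296839, -0.5757347, 0.3686958, -0.5920073)
q + ½dt·q⊗(0,ω), renormalized = (0.3324, 0.2775, 0.5358, -0.7248)

p' = (1.0250, -2.4100, 0.1400)
q' = (0.3324, 0.2775, 0.5358, -0.7248)
v' = (-1.5600, -0.1650, -1.1767)
ω' = (0.2340, 0.2675, -1.4671)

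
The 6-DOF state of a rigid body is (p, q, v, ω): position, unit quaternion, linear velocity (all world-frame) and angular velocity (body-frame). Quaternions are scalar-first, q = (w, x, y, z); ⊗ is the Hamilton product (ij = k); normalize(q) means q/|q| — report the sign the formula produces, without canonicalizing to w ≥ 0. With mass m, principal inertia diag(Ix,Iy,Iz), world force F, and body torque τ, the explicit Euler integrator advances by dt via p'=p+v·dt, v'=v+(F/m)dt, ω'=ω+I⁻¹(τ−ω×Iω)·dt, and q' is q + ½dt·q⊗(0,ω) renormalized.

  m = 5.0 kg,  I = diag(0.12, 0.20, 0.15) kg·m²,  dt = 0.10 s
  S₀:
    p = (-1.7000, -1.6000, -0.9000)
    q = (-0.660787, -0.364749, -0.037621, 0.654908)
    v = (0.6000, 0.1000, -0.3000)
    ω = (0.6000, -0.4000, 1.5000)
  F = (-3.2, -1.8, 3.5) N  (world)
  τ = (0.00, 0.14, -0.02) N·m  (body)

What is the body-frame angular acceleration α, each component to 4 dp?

α = (-0.2500, 0.8350, -0.0053)

gyro term ω×Iω = (0.0300, -0.0270, -0.0192)
angular accel α = (-0.2500, 0.8350, -0.0053)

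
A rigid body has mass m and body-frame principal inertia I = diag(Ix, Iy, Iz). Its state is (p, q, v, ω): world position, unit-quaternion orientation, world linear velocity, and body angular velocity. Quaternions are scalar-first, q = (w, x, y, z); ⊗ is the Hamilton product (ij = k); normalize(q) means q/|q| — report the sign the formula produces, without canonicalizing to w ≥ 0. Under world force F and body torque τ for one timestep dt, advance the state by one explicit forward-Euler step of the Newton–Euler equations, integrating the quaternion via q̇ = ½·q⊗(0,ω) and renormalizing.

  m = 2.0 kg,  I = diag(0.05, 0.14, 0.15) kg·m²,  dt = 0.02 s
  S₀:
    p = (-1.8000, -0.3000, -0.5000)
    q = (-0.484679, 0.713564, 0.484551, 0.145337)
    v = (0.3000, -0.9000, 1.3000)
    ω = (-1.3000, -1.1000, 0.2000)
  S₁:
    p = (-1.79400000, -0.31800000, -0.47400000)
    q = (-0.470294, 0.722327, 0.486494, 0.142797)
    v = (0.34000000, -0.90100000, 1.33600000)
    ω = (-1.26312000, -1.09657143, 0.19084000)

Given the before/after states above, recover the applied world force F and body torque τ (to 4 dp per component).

F = (4.0000, -0.1000, 3.6000)
τ = (0.0900, 0.0500, 0.0600)

ω₁ − ω₀ = (0.03688000, 0.00342857, -0.00916000)
gyro term ω₀×Iω₀ = (-0.0022, 0.0260, 0.1287)
I·α + gyro = (0.0900, 0.0500, 0.0600)
velocity change Δv = (0.04000000, -0.00100000, 0.03600000)
m·(v₁−v₀)/dt = (4.0000, -0.1000, 3.6000)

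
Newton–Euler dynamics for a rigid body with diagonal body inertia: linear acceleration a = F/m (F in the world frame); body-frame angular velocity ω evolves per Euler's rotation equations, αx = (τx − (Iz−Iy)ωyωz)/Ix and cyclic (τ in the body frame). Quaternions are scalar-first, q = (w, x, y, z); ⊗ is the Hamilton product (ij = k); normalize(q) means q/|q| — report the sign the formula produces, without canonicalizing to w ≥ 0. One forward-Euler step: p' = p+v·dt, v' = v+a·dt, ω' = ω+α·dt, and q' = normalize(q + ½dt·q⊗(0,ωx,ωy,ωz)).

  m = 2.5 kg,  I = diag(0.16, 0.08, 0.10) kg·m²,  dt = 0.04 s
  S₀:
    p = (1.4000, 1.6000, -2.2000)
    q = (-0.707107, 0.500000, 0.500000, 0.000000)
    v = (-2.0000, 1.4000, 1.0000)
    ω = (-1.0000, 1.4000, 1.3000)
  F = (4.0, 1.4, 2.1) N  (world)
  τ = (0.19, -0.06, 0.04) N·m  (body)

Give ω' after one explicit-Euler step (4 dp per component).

gyro term ω×Iω = (0.0364, -0.0780, 0.1120)
angular accel α = (0.9600, 0.2250, -0.7200)
ω' = ω + α·dt = (-0.9616, 1.4090, 1.2712)

ω' = (-0.9616, 1.4090, 1.2712)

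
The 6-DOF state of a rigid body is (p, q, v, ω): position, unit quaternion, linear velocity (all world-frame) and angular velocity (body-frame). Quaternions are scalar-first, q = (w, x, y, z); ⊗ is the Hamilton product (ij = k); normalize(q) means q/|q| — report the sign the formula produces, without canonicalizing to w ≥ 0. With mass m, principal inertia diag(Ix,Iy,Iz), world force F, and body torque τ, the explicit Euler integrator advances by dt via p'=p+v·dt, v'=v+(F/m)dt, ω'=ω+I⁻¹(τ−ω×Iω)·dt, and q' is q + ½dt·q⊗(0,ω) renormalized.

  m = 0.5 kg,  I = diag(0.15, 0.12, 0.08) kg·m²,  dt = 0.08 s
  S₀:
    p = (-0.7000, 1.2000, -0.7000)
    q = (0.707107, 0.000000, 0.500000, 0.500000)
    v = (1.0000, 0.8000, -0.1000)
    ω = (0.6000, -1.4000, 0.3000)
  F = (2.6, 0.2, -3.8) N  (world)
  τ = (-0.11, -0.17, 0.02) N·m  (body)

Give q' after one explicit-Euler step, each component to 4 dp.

q' = (0.7277, 0.0509, 0.4715, 0.4955)

2q̇ = q⊗(0,ω) = (0.5500000, 1.2742642, -0.6899498, -0.0878679)
updated quaternion q' = (0.7277, 0.0509, 0.4715, 0.4955)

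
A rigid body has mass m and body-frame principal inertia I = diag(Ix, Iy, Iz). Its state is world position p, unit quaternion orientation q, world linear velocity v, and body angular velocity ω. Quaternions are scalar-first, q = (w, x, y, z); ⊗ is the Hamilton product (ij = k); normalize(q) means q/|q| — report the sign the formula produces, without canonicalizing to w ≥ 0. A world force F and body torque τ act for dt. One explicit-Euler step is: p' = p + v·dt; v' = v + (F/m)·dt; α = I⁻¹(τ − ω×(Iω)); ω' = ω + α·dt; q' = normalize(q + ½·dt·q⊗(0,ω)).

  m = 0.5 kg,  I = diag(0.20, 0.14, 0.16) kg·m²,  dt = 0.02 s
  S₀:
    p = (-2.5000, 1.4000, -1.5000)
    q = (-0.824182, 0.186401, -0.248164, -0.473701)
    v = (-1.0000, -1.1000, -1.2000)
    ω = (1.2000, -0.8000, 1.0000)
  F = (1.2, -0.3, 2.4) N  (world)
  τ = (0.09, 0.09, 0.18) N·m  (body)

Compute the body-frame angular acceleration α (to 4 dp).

precession coupling ω×(Iω) = (-0.0160, 0.0480, 0.0576)
(τ − ω×Iω)/I = (0.5300, 0.3000, 0.7650)

α = (0.5300, 0.3000, 0.7650)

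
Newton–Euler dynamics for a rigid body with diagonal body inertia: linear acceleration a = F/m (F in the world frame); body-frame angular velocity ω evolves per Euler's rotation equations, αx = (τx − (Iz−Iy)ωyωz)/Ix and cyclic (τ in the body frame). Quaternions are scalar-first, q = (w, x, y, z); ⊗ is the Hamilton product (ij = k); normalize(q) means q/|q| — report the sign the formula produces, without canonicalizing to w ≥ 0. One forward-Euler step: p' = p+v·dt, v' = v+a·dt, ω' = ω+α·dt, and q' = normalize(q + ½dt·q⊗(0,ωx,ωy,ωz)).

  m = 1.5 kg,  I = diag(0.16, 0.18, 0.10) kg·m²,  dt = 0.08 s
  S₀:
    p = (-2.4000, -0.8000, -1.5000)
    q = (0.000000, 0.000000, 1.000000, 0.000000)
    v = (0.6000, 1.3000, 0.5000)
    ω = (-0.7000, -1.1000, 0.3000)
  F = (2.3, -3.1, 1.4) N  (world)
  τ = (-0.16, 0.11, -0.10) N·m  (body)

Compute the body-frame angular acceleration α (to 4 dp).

gyro term ω×Iω = (0.0264, -0.0126, 0.0154)
(τ − ω×Iω)/I = (-1.1650, 0.6811, -1.1540)

α = (-1.1650, 0.6811, -1.1540)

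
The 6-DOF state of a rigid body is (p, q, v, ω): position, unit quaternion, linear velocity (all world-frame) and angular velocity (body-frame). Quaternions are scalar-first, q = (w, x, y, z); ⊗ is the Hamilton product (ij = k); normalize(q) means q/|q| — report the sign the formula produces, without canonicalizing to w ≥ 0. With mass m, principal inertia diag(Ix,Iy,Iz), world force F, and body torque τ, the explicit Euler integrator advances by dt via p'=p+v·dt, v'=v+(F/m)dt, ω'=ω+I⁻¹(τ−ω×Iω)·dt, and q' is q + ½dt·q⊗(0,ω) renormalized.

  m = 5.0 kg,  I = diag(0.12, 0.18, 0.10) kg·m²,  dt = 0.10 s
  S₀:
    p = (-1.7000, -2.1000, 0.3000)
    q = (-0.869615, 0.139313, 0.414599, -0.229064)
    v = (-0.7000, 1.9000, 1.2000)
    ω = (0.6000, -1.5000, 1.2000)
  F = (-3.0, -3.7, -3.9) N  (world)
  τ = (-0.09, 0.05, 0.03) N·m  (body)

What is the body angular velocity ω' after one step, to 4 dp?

precession coupling ω×(Iω) = (0.1440, 0.0144, -0.0540)
α = I⁻¹(τ − ω×Iω) = (-1.9500, 0.1978, 0.8400)
ω' = ω + α·dt = (0.4050, -1.4802, 1.2840)

ω' = (0.4050, -1.4802, 1.2840)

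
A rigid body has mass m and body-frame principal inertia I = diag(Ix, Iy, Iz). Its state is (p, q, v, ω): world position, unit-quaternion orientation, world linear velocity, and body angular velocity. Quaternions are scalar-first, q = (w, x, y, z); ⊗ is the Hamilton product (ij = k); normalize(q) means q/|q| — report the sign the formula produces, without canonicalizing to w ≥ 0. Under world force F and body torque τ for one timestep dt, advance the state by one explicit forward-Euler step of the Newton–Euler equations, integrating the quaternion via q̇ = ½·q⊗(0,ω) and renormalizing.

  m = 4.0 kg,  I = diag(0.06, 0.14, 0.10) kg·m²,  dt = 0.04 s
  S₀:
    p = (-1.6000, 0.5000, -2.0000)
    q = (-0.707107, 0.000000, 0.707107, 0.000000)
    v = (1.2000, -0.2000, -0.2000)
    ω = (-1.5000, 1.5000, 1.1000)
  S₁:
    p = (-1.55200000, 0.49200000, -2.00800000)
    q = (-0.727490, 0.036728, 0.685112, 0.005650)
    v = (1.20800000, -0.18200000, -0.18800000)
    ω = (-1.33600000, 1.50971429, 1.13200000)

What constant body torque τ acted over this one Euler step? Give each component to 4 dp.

τ = (0.1800, 0.1000, -0.1000)

rate change Δω = (0.16400000, 0.00971429, 0.03200000)
ω₀×(Iω₀) = (-0.0660, 0.0660, -0.1800)
τ = I·(Δω/dt) + ω₀×(Iω₀) = (0.1800, 0.1000, -0.1000)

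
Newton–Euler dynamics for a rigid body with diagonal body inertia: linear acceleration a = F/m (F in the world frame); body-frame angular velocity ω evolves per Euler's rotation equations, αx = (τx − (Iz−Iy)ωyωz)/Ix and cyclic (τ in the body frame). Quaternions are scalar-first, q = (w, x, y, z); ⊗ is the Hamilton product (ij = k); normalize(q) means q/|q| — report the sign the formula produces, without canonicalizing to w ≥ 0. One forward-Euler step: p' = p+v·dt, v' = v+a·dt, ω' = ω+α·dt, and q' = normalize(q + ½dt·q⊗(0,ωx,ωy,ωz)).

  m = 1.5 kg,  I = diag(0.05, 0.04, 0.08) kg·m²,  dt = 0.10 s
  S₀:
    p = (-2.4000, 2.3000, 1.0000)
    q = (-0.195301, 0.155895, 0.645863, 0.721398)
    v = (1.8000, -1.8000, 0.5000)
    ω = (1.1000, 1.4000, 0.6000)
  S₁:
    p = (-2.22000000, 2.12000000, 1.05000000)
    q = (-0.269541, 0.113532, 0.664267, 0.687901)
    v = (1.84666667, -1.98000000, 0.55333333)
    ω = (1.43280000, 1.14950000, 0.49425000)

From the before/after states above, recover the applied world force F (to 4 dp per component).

F = (0.7000, -2.7000, 0.8000)

velocity change Δv = (0.04666667, -0.18000000, 0.05333333)
m·(v₁−v₀)/dt = (0.7000, -2.7000, 0.8000)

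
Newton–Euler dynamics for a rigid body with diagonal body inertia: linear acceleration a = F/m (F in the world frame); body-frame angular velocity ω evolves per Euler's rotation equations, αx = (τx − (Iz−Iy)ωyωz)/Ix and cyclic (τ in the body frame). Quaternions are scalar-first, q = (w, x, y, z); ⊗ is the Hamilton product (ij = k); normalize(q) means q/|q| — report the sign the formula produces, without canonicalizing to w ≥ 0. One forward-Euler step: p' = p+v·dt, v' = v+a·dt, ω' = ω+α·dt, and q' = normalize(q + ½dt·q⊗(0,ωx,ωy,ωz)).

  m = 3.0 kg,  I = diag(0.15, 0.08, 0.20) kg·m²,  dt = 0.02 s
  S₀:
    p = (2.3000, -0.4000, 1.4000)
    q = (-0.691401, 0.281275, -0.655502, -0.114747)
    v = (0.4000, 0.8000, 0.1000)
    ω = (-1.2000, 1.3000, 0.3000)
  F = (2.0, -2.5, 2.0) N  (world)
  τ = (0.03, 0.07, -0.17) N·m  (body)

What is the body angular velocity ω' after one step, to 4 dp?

ω' = (-1.2022, 1.3130, 0.2721)

gyro term ω×Iω = (0.0468, 0.0180, 0.1092)
(τ − ω×Iω)/I = (-0.1120, 0.6500, -1.3960)
ω + α·dt = (-1.2022, 1.3130, 0.2721)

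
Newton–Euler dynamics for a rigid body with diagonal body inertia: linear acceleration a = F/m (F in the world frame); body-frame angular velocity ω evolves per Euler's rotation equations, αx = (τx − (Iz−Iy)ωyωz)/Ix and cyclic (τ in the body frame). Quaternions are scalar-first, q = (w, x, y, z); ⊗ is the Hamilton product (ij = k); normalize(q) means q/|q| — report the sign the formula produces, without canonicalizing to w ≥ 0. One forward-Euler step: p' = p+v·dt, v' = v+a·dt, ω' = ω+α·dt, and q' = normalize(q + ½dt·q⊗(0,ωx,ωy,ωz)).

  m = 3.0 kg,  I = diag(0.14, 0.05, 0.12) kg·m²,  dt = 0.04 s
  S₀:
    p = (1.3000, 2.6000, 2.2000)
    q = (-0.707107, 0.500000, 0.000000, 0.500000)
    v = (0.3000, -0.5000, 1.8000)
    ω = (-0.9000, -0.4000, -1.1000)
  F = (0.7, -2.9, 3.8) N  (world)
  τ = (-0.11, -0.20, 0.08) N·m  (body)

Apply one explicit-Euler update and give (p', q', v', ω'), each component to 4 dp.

p' = (1.3120, 2.5800, 2.2720)
q' = (-0.6868, 0.5165, 0.0077, 0.5113)
v' = (0.3093, -0.5387, 1.8507)
ω' = (-0.9402, -0.5758, -1.0625)

gyro term ω×Iω = (0.0308, 0.0198, -0.0324)
α = I⁻¹(τ − ω×Iω) = (-1.0057, -4.3960, 0.9367)
ω' = ω + α·dt = (-0.9402, -0.5758, -1.0625)
Hamilton product q⊗(0,ω) = (1.0000000, 0.8363963, 0.3828428, 0.5778177)
q' = normalize(q + ½dt·q⊗(0,ω)) = (-0.6868, 0.5165, 0.0077, 0.5113)
p' = p + v·dt = (1.3120, 2.5800, 2.2720)
new velocity v' = (0.3093, -0.5387, 1.8507)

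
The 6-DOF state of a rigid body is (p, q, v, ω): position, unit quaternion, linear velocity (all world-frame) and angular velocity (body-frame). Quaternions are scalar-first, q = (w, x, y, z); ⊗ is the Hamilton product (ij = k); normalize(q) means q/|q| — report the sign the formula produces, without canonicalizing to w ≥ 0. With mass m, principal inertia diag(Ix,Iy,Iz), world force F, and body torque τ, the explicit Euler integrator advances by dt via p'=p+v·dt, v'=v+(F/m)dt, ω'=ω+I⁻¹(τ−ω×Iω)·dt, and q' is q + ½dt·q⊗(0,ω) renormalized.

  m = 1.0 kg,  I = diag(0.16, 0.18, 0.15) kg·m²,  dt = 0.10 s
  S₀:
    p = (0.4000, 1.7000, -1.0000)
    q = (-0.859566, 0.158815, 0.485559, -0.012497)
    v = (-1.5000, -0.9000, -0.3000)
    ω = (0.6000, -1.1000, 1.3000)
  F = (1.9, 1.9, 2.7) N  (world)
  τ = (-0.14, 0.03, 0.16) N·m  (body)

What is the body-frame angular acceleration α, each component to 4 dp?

α = (-1.1431, 0.1233, 1.1547)

precession coupling ω×(Iω) = (0.0429, 0.0078, -0.0132)
(τ − ω×Iω)/I = (-1.1431, 0.1233, 1.1547)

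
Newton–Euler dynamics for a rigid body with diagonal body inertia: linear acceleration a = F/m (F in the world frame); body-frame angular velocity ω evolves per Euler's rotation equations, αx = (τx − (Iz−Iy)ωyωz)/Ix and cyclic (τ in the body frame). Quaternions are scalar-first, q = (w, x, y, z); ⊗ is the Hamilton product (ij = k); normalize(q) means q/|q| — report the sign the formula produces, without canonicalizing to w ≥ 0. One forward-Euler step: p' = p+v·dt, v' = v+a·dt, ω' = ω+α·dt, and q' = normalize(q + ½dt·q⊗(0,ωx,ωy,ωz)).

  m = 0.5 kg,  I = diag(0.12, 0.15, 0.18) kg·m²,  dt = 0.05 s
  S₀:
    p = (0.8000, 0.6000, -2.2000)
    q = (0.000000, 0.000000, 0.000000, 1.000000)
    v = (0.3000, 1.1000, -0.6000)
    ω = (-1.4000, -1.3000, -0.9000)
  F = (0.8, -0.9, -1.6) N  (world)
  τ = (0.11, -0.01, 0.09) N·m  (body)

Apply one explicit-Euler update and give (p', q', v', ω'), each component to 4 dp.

p' = (0.8150, 0.6550, -2.2300)
q' = (0.0225, 0.0325, -0.0350, 0.9986)
v' = (0.3800, 1.0100, -0.7600)
ω' = (-1.3688, -1.2781, -0.8902)

precession coupling ω×(Iω) = (0.0351, -0.0756, 0.0546)
angular accel α = (0.6242, 0.4373, 0.1967)
ω' = ω + α·dt = (-1.3688, -1.2781, -0.8902)
q⊗(0,ω) = (0.9000000, 1.3000000, -1.4000000, 0.0000000)
q' = normalize(q + ½dt·q⊗(0,ω)) = (0.0225, 0.0325, -0.0350, 0.9986)
p + v·dt = (0.8150, 0.6550, -2.2300)
v + (F/m)dt = (0.3800, 1.0100, -0.7600)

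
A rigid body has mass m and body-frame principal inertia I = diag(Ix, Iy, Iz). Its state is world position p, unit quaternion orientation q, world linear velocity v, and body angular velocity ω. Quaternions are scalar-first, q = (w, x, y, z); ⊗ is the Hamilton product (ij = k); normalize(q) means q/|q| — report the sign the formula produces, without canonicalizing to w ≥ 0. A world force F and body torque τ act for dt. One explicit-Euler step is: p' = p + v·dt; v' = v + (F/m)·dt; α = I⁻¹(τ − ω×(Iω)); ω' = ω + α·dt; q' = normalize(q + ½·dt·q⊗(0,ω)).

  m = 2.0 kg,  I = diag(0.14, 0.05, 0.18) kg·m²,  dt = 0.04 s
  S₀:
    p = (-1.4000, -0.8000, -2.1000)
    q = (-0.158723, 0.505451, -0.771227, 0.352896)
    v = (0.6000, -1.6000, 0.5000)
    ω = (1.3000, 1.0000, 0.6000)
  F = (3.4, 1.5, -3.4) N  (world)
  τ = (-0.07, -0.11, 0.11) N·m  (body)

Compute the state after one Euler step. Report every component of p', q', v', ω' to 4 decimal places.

p' = (-1.3760, -0.8640, -2.0800)
q' = (-0.1606, 0.4847, -0.7708, 0.3809)
v' = (0.6680, -1.5700, 0.4320)
ω' = (1.2577, 0.9370, 0.6504)

precession coupling ω×(Iω) = (0.0780, -0.0312, -0.1170)
α = I⁻¹(τ − ω×Iω) = (-1.0571, -1.5760, 1.2611)
new body rate ω' = (1.2577, 0.9370, 0.6504)
q⊗(0,ω) = (-0.0975969, -1.0219721, -0.0032288, 1.4128123)
q + ½dt·q⊗(0,ω), renormalized = (-0.1606, 0.4847, -0.7708, 0.3809)
linear accel F/m = (1.7000, 0.7500, -1.7000)
new position p' = (-1.3760, -0.8640, -2.0800)
v + (F/m)dt = (0.6680, -1.5700, 0.4320)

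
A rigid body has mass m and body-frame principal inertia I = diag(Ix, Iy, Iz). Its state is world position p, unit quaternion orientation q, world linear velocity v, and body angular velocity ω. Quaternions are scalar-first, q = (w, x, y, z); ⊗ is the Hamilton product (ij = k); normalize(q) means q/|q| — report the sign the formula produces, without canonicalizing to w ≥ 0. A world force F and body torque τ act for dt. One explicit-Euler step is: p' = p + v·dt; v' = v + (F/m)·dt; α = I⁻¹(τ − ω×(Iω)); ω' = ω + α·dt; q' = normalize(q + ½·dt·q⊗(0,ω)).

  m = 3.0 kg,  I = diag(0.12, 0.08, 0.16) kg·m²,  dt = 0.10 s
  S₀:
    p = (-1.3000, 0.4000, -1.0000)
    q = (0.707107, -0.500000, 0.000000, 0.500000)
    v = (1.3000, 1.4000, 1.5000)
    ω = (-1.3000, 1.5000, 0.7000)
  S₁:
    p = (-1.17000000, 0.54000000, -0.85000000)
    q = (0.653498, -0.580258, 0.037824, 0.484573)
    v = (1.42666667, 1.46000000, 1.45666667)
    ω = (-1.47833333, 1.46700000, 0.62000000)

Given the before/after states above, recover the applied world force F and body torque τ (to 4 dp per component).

F = (3.8000, 1.8000, -1.3000)
τ = (-0.1300, 0.0100, -0.0500)

Δω = ω₁−ω₀ = (-0.17833333, -0.03300000, -0.08000000)
applied torque τ = (-0.1300, 0.0100, -0.0500)
velocity change Δv = (0.12666667, 0.06000000, -0.04333333)
F = m·Δv/dt = (3.8000, 1.8000, -1.3000)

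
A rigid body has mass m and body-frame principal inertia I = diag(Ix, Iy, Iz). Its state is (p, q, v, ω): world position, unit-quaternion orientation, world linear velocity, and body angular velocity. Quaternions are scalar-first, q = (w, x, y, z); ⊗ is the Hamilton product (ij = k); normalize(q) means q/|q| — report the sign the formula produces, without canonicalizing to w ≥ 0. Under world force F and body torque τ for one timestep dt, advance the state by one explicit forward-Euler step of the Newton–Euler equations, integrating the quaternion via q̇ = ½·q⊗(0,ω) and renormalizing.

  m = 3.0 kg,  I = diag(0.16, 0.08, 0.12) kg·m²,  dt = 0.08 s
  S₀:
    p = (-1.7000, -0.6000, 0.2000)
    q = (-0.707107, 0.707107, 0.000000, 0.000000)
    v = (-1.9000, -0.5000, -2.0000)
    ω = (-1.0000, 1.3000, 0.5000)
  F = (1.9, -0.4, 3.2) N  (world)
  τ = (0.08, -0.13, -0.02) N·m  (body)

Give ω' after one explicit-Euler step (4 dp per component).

angular accel α = (0.3375, -1.3750, -1.0333)
ω' = ω + α·dt = (-0.9730, 1.1900, 0.4173)

ω' = (-0.9730, 1.1900, 0.4173)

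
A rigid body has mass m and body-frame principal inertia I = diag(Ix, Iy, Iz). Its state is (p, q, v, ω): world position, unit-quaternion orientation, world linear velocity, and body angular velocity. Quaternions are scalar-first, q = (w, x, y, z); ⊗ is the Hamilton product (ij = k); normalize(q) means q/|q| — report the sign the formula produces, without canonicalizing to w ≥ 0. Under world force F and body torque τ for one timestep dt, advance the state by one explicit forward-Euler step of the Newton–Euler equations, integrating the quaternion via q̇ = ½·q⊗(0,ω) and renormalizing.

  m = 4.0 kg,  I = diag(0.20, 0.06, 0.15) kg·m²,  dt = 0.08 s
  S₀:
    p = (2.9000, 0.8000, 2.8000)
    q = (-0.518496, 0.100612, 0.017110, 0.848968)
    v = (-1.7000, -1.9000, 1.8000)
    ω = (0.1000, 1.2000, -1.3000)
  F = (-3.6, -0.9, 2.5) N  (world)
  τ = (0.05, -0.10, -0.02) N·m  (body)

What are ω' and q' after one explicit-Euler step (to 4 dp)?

ω×(Iω) gyroscopic = (-0.1404, -0.0065, -0.0168)
(τ − ω×Iω)/I = (0.9520, -1.5583, -0.0213)
ω + α·dt = (0.1762, 1.0753, -1.3017)
2q̇ = q⊗(0,ω) = (1.0730652, -1.0928542, -0.4065028, 0.7930682)
q + ½dt·q⊗(0,ω), renormalized = (-0.4744, 0.0568, 0.0008, 0.8785)

ω' = (0.1762, 1.0753, -1.3017)
q' = (-0.4744, 0.0568, 0.0008, 0.8785)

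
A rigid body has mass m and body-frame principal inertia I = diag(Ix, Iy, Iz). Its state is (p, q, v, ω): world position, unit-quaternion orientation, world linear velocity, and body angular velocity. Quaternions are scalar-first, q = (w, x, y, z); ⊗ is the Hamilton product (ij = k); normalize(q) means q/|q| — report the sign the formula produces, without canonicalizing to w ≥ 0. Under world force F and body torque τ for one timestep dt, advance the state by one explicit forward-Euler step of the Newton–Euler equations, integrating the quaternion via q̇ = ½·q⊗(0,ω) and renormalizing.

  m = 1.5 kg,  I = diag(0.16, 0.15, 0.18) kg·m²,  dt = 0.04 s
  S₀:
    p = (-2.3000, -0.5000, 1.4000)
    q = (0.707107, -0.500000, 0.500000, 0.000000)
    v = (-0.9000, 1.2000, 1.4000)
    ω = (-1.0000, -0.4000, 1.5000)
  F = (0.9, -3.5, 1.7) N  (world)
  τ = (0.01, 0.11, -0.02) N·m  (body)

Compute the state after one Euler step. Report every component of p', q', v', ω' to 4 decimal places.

precession coupling ω×(Iω) = (-0.0180, 0.0300, -0.0040)
(τ − ω×Iω)/I = (0.1750, 0.5333, -0.0889)
ω + α·dt = (-0.9930, -0.3787, 1.4964)
Hamilton product q⊗(0,ω) = (-0.3000000, 0.0428930, 0.4671572, 1.7606605)
updated quaternion q' = (0.7006, -0.4988, 0.5090, 0.0352)
a = (0.6000, -2.3333, 1.1333)
p' = p + v·dt = (-2.3360, -0.4520, 1.4560)
v + (F/m)dt = (-0.8760, 1.1067, 1.4453)

p' = (-2.3360, -0.4520, 1.4560)
q' = (0.7006, -0.4988, 0.5090, 0.0352)
v' = (-0.8760, 1.1067, 1.4453)
ω' = (-0.9930, -0.3787, 1.4964)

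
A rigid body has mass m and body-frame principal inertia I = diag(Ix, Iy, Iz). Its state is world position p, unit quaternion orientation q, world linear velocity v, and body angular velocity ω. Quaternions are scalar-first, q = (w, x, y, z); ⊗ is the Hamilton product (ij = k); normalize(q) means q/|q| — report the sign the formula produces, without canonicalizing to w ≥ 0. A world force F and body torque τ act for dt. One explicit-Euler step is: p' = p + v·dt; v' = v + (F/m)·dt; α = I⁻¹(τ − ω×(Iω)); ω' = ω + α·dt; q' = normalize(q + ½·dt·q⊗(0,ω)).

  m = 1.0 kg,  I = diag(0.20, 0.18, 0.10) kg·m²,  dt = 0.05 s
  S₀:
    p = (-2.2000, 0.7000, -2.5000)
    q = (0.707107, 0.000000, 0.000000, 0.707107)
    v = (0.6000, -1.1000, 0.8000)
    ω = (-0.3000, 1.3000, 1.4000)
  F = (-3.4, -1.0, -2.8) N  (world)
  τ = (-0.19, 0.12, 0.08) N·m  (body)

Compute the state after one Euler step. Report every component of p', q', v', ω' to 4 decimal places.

p' = (-2.1700, 0.6450, -2.4600)
q' = (0.6816, -0.0283, 0.0177, 0.7310)
v' = (0.4300, -1.1500, 0.6600)
ω' = (-0.3111, 1.3450, 1.4361)

linear accel F/m = (-3.4000, -1.0000, -2.8000)
new position p' = (-2.1700, 0.6450, -2.4600)
v + (F/m)dt = (0.4300, -1.1500, 0.6600)
gyro term ω×Iω = (-0.1456, -0.0420, 0.0078)
(τ − ω×Iω)/I = (-0.2220, 0.9000, 0.7220)
ω + α·dt = (-0.3111, 1.3450, 1.4361)
2q̇ = q⊗(0,ω) = (-0.9899498, -1.1313712, 0.7071070, 0.9899498)
q + ½dt·q⊗(0,ω), renormalized = (0.6816, -0.0283, 0.0177, 0.7310)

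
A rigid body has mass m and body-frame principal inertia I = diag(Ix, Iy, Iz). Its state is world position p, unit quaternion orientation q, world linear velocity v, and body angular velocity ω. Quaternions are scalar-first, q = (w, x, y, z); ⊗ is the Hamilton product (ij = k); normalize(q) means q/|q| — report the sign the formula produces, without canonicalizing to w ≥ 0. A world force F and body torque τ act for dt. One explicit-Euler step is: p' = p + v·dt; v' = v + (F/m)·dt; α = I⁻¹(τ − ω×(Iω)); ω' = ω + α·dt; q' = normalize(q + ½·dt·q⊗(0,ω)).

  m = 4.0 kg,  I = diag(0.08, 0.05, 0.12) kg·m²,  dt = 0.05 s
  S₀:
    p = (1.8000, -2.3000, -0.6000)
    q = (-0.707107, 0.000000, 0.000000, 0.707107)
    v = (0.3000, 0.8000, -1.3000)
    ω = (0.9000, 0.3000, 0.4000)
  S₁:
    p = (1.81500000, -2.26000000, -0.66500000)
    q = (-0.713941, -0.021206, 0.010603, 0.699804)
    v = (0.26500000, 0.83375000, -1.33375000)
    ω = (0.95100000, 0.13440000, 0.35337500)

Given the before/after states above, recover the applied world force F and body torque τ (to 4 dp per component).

Δω = ω₁−ω₀ = (0.05100000, -0.16560000, -0.04662500)
gyro term ω₀×Iω₀ = (0.0084, -0.0144, -0.0081)
I·α + gyro = (0.0900, -0.1800, -0.1200)
v₁ − v₀ = (-0.03500000, 0.03375000, -0.03375000)
F = m·Δv/dt = (-2.8000, 2.7000, -2.7000)

F = (-2.8000, 2.7000, -2.7000)
τ = (0.0900, -0.1800, -0.1200)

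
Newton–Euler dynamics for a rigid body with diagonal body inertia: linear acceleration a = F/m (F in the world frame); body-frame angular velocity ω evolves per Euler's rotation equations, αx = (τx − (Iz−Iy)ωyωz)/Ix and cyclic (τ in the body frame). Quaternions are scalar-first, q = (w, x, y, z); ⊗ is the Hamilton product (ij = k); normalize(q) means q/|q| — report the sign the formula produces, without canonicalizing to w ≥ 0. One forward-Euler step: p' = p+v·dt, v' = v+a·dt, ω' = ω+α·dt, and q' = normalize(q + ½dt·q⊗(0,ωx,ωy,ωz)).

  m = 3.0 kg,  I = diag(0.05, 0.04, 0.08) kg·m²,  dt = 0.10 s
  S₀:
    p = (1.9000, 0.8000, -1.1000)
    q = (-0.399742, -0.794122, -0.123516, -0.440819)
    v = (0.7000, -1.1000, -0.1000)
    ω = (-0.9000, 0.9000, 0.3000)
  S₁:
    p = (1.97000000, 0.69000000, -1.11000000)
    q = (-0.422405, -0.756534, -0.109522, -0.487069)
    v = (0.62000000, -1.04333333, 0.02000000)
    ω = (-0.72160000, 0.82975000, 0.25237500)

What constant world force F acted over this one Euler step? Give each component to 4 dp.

F = (-2.4000, 1.7000, 3.6000)

velocity change Δv = (-0.08000000, 0.05666667, 0.12000000)
m·(v₁−v₀)/dt = (-2.4000, 1.7000, 3.6000)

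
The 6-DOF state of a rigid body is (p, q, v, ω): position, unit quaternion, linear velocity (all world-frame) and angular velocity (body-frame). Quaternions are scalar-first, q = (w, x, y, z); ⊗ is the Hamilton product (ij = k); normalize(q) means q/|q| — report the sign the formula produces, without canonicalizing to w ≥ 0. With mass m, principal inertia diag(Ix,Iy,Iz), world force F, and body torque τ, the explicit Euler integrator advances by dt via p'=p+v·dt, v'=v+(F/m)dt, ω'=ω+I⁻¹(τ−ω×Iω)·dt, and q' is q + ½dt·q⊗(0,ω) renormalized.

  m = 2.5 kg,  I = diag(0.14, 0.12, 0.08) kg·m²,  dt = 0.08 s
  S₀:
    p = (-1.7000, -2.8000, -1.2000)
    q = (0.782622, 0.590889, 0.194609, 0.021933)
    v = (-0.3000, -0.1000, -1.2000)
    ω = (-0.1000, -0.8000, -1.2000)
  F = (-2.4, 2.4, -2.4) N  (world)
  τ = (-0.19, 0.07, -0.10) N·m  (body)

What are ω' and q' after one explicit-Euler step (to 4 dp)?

precession coupling ω×(Iω) = (-0.0384, 0.0072, -0.0016)
angular accel α = (-1.0829, 0.5233, -1.2300)
ω' = ω + α·dt = (-0.1866, -0.7581, -1.2984)
Hamilton product q⊗(0,ω) = (0.2410957, -0.2942466, 0.0807759, -1.3923967)
q + ½dt·q⊗(0,ω), renormalized = (0.7909, 0.5782, 0.1975, -0.0337)

ω' = (-0.1866, -0.7581, -1.2984)
q' = (0.7909, 0.5782, 0.1975, -0.0337)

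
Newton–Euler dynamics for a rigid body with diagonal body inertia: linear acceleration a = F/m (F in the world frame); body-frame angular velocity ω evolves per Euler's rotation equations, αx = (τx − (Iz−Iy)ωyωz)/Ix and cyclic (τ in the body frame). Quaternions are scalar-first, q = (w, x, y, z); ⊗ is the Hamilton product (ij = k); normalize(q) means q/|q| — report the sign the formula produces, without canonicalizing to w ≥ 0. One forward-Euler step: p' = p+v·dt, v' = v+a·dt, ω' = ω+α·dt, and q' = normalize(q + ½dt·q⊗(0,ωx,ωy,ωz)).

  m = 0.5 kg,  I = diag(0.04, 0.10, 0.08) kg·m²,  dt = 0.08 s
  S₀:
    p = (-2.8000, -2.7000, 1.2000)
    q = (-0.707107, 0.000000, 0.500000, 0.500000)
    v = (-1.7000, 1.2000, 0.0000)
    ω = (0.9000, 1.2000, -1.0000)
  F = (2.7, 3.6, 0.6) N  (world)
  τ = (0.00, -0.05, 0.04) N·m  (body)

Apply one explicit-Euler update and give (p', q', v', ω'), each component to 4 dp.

p' = (-2.9360, -2.6040, 1.2000)
q' = (-0.7093, -0.0693, 0.4828, 0.5090)
v' = (-1.2680, 1.7760, 0.0960)
ω' = (0.8520, 1.1312, -1.0248)

ω×(Iω) gyroscopic = (0.0240, 0.0360, 0.0648)
(τ − ω×Iω)/I = (-0.6000, -0.8600, -0.3100)
ω' = ω + α·dt = (0.8520, 1.1312, -1.0248)
Hamilton product q⊗(0,ω) = (-0.1000000, -1.7363963, -0.3985284, 0.2571070)
updated quaternion q' = (-0.7093, -0.0693, 0.4828, 0.5090)
linear accel F/m = (5.4000, 7.2000, 1.2000)
p' = p + v·dt = (-2.9360, -2.6040, 1.2000)
v' = v + a·dt = (-1.2680, 1.7760, 0.0960)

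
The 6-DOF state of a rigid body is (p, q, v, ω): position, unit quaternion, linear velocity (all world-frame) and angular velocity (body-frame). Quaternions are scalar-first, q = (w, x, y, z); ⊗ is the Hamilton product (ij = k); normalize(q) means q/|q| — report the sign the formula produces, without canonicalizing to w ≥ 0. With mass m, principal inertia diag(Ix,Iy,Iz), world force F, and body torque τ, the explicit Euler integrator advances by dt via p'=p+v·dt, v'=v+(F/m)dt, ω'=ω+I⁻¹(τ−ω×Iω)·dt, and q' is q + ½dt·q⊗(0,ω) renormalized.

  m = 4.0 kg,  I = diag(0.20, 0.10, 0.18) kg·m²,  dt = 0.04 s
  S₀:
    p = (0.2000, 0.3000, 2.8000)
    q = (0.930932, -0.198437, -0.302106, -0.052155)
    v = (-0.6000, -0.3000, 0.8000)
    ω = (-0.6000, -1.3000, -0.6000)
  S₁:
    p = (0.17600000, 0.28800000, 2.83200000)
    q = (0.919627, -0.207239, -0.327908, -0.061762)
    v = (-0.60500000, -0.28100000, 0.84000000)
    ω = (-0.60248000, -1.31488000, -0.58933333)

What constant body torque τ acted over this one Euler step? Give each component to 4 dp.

τ = (0.0500, -0.0300, -0.0300)

rate change Δω = (-0.00248000, -0.01488000, 0.01066667)
I·α + gyro = (0.0500, -0.0300, -0.0300)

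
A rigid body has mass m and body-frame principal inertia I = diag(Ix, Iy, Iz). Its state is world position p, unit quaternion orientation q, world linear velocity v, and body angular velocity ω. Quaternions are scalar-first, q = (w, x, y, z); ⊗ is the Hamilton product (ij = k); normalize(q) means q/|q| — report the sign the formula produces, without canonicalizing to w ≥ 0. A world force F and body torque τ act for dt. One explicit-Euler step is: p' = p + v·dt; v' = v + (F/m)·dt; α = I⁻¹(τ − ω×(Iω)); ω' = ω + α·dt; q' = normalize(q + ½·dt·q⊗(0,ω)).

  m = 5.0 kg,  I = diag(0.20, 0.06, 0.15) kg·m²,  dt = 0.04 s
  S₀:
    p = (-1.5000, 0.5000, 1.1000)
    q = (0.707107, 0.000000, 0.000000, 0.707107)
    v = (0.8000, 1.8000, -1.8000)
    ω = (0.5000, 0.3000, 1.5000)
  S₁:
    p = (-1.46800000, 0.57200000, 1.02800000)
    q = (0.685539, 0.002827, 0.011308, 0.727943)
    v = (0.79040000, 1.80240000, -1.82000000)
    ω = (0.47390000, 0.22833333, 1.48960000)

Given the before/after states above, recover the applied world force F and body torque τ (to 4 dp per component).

F = (-1.2000, 0.3000, -2.5000)
τ = (-0.0900, -0.0700, -0.0600)

rate change Δω = (-0.02610000, -0.07166667, -0.01040000)
precession coupling = (0.0405, 0.0375, -0.0210)
I·α + gyro = (-0.0900, -0.0700, -0.0600)
Δv = v₁−v₀ = (-0.00960000, 0.00240000, -0.02000000)
m·(v₁−v₀)/dt = (-1.2000, 0.3000, -2.5000)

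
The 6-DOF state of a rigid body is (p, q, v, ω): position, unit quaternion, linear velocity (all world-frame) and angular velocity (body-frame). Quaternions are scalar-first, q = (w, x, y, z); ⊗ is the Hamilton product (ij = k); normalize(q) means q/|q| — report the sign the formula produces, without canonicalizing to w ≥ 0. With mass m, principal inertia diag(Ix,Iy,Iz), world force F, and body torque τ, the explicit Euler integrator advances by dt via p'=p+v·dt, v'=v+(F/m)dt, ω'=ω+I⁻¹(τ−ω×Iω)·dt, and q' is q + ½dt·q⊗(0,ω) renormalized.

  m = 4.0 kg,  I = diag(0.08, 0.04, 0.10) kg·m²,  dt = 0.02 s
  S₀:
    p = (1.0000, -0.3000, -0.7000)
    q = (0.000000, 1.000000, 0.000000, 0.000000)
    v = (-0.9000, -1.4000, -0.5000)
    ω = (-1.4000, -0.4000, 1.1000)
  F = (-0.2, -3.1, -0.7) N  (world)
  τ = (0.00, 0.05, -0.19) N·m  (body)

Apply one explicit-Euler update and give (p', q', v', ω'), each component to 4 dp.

p' = (0.9820, -0.3280, -0.7100)
q' = (0.0140, 0.9998, -0.0110, -0.0040)
v' = (-0.9010, -1.4155, -0.5035)
ω' = (-1.3934, -0.3904, 1.0665)

p + v·dt = (0.9820, -0.3280, -0.7100)
v' = v + a·dt = (-0.9010, -1.4155, -0.5035)
(τ − ω×Iω)/I = (0.3300, 0.4800, -1.6760)
ω' = ω + α·dt = (-1.3934, -0.3904, 1.0665)
q⊗(0,ω) = (1.4000000, 0.0000000, -1.1000000, -0.4000000)
updated quaternion q' = (0.0140, 0.9998, -0.0110, -0.0040)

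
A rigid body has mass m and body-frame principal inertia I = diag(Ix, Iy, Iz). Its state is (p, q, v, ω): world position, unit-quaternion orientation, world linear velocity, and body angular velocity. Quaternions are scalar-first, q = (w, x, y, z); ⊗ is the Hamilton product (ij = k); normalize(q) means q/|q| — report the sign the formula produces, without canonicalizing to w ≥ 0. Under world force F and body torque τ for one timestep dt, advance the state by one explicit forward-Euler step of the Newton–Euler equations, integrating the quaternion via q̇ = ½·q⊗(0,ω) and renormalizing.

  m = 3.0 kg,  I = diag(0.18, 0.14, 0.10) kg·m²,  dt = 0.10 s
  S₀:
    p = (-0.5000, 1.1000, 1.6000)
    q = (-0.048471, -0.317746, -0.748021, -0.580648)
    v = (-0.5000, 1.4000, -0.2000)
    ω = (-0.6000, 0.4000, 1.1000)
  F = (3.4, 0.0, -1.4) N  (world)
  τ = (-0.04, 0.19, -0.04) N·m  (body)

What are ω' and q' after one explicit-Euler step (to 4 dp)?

ω×(Iω) gyroscopic = (-0.0176, -0.0528, 0.0096)
(τ − ω×Iω)/I = (-0.1244, 1.7343, -0.4960)
new body rate ω' = (-0.6124, 0.5734, 1.0504)
q⊗(0,ω) = (0.7472736, -0.5614813, 0.6785210, -0.6292291)
q + ½dt·q⊗(0,ω), renormalized = (-0.0111, -0.3451, -0.7126, -0.6108)

ω' = (-0.6124, 0.5734, 1.0504)
q' = (-0.0111, -0.3451, -0.7126, -0.6108)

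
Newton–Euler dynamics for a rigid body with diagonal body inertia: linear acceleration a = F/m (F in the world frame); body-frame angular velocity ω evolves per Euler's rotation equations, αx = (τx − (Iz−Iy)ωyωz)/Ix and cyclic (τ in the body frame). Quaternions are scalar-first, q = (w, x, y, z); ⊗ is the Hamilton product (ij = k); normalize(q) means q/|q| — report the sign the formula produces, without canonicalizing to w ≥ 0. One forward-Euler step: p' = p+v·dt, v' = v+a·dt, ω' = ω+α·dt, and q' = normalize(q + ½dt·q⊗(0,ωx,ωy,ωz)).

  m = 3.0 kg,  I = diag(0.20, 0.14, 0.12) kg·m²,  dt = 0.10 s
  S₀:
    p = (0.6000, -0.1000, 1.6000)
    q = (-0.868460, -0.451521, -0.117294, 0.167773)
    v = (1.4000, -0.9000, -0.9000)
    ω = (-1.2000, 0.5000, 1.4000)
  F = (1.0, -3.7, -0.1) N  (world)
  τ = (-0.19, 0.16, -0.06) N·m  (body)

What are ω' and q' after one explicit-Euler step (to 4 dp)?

ω' = (-1.2880, 0.7103, 1.3200)
q' = (-0.9003, -0.4100, -0.1169, 0.0883)

precession coupling ω×(Iω) = (-0.0140, -0.1344, 0.0360)
α = I⁻¹(τ − ω×Iω) = (-0.8800, 2.1029, -0.8000)
ω' = ω + α·dt = (-1.2880, 0.7103, 1.3200)
q⊗(0,ω) = (-0.7180604, 0.7940539, -0.0034282, -1.5823573)
q + ½dt·q⊗(0,ω), renormalized = (-0.9003, -0.4100, -0.1169, 0.0883)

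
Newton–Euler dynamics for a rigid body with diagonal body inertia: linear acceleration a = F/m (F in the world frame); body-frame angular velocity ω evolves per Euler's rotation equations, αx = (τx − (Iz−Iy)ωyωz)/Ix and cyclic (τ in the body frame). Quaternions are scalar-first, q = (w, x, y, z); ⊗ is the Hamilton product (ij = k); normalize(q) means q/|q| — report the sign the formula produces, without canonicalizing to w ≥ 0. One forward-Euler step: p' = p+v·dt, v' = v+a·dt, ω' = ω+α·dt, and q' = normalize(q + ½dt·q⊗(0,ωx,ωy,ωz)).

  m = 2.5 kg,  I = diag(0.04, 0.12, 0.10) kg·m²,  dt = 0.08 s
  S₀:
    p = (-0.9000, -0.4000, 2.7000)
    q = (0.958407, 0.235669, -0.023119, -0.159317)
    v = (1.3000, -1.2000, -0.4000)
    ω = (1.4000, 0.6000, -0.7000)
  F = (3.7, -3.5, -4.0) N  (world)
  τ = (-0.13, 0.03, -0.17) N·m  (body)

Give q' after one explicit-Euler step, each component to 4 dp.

q' = (0.9392, 0.2932, -0.0024, -0.1788)

2q̇ = q⊗(0,ω) = (-0.4275871, 1.4535433, 0.5169687, -0.4971169)
updated quaternion q' = (0.9392, 0.2932, -0.0024, -0.1788)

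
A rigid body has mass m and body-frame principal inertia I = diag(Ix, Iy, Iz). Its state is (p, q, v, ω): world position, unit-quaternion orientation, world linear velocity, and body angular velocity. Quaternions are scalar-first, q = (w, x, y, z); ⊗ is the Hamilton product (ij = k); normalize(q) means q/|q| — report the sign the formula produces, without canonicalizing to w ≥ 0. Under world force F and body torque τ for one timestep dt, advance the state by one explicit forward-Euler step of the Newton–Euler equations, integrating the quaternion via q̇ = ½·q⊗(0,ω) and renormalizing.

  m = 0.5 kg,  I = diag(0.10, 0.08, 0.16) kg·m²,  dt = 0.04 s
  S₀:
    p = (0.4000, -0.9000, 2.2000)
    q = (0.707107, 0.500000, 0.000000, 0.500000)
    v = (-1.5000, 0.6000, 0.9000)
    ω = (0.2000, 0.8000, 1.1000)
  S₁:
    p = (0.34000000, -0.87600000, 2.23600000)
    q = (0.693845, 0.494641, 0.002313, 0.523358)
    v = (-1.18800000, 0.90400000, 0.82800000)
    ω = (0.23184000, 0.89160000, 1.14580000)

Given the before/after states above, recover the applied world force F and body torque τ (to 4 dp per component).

F = (3.9000, 3.8000, -0.9000)
τ = (0.1500, 0.1700, 0.1800)

Δω = ω₁−ω₀ = (0.03184000, 0.09160000, 0.04580000)
I·α + gyro = (0.1500, 0.1700, 0.1800)
Δv = v₁−v₀ = (0.31200000, 0.30400000, -0.07200000)
F = m·Δv/dt = (3.9000, 3.8000, -0.9000)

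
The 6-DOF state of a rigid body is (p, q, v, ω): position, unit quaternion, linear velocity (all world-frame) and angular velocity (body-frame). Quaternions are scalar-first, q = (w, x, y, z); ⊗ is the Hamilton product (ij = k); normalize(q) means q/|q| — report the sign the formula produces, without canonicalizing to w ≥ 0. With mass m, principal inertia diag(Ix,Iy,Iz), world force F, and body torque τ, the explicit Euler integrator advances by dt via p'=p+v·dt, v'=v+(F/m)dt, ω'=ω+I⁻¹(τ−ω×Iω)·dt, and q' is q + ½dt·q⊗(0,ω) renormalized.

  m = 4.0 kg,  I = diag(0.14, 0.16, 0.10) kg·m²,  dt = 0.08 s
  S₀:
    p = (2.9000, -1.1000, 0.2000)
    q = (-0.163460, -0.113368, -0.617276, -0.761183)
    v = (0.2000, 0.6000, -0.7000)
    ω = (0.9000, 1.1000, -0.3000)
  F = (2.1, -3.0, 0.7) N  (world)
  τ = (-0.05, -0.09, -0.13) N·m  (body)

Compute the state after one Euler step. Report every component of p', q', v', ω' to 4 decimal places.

precession coupling ω×(Iω) = (0.0198, -0.0108, 0.0198)
angular accel α = (-0.4986, -0.4950, -1.4980)
new body rate ω' = (0.8601, 1.0604, -0.4198)
q⊗(0,ω) = (0.5526799, 0.8753701, -0.8988811, 0.4798816)
updated quaternion q' = (-0.1411, -0.0782, -0.6521, -0.7407)
a = F/m = (0.5250, -0.7500, 0.1750)
p' = p + v·dt = (2.9160, -1.0520, 0.1440)
v + (F/m)dt = (0.2420, 0.5400, -0.6860)

p' = (2.9160, -1.0520, 0.1440)
q' = (-0.1411, -0.0782, -0.6521, -0.7407)
v' = (0.2420, 0.5400, -0.6860)
ω' = (0.8601, 1.0604, -0.4198)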